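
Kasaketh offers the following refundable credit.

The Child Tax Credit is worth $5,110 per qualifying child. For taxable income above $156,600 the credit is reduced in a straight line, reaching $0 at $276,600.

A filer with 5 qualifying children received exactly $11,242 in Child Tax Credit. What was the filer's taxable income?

$223,800

Full credit = 5 × $5,110 = $25,550.
$11,242 is 11,242/25,550 of the full $25,550, so 14,308/25,550 of the $120,000 range has been used: income = $156,600 + $120,000 × 14,308/25,550 = $223,800.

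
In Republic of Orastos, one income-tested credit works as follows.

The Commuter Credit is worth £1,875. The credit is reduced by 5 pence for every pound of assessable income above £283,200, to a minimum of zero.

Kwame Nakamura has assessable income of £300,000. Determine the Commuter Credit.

Commuter Credit: 5% of the £16,800 excess over £283,200 is £840; credit = £1,875 − £840 = £1,035.

£1,035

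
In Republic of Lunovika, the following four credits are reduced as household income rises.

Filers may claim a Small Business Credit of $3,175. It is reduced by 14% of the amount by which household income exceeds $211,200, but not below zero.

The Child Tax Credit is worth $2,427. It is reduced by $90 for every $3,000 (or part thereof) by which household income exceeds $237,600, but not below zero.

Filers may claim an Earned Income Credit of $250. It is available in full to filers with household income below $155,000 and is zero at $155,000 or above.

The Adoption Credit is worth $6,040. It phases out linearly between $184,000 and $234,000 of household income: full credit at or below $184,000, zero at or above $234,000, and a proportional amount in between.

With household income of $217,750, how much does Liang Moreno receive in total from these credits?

Small Business Credit: 14% of the $6,550 excess over $211,200 is $917; credit = $3,175 − $917 = $2,258.
Child Tax Credit: $217,750 is at or below the $237,600 threshold, so the full $2,427 applies.
Earned Income Credit: $217,750 meets or exceeds the $155,000 cutoff, so the credit is $0.
Adoption Credit: $217,750 is $33,750 into a $50,000 phase-out range, leaving 16,250/50,000 of the credit: $6,040 × 16,250/50,000 = $1,963.
Total: $2,258 + $2,427 + $0 + $1,963 = $6,648.

$6,648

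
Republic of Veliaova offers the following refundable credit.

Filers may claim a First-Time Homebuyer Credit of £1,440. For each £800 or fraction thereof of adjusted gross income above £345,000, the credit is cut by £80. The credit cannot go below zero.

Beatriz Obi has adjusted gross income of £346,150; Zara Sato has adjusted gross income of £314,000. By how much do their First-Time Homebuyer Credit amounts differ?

Beatriz (£346,150): First-Time Homebuyer Credit: income exceeds £345,000 by £1,150, which is 2 full-or-partial £800 increments; reduction = 2 × £80 = £160, leaving £1,280.
Zara (£314,000): First-Time Homebuyer Credit: £314,000 is at or below the £345,000 threshold, so the full £1,440 applies.
Difference: |£1,280 − £1,440| = £160.

£160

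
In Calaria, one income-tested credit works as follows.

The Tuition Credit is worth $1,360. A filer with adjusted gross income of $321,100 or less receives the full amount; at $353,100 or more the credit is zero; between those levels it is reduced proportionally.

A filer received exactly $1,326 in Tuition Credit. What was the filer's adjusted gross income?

$1,326 is 1,326/1,360 of the full $1,360, so 34/1,360 of the $32,000 range has been used: income = $321,100 + $32,000 × 34/1,360 = $321,900.

$321,900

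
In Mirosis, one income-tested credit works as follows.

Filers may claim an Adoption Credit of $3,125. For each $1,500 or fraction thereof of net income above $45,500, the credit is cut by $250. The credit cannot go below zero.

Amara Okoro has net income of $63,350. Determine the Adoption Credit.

Adoption Credit: income exceeds $45,500 by $17,850, which is 12 full-or-partial $1,500 increments; reduction = 12 × $250 = $3,000, leaving $125.

$125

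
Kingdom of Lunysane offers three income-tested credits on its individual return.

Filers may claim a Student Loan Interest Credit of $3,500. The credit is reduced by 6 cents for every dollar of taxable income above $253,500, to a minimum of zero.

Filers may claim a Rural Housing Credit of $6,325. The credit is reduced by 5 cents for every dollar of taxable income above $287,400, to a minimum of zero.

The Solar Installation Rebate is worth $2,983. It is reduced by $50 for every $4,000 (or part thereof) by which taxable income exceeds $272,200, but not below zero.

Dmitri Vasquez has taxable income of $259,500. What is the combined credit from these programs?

$12,448

Student Loan Interest Credit: 6% of the $6,000 excess over $253,500 is $360; credit = $3,500 − $360 = $3,140.
Rural Housing Credit: $259,500 is at or below the $287,400 threshold, so the full $6,325 applies.
Solar Installation Rebate: $259,500 is at or below the $272,200 threshold, so the full $2,983 applies.
Total: $3,140 + $6,325 + $2,983 = $12,448.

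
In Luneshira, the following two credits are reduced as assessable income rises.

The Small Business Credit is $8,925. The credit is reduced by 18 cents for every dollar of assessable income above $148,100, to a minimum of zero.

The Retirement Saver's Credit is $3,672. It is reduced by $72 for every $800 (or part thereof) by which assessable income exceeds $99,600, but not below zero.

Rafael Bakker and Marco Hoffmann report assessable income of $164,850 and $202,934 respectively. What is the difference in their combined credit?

$5,910

Rafael ($164,850): Small Business Credit: 18% of the $16,750 excess over $148,100 is $3,015; credit = $8,925 − $3,015 = $5,910. Retirement Saver's Credit: income exceeds $99,600 by $65,250 → 82 increments × $72 = $5,904 ≥ base, so the credit is $0. total $5,910 + $0 = $5,910
Marco ($202,934): Small Business Credit: 18% of the $54,834 excess over $148,100 is $9,870.12 ≥ base, so the credit is $0. Retirement Saver's Credit: income exceeds $99,600 by $103,334 → 130 increments × $72 = $9,360 ≥ base, so the credit is $0. total $0 + $0 = $0
Difference: |$5,910 − $0| = $5,910.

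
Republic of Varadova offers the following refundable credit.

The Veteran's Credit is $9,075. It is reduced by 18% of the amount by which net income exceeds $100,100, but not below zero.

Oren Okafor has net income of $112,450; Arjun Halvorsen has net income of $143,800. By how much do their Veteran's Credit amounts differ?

Oren ($112,450): Veteran's Credit: 18% of the $12,350 excess over $100,100 is $2,223; credit = $9,075 − $2,223 = $6,852.
Arjun ($143,800): Veteran's Credit: 18% of the $43,700 excess over $100,100 is $7,866; credit = $9,075 − $7,866 = $1,209.
Difference: |$6,852 − $1,209| = $5,643.

$5,643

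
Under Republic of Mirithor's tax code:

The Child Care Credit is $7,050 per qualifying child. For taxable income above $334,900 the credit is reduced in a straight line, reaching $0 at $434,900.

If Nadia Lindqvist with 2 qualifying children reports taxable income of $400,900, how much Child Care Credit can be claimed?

$4,794

Child Care Credit: base = 2 × $7,050 = $14,100. $400,900 is $66,000 into a $100,000 phase-out range, leaving 34,000/100,000 of the credit: $14,100 × 34,000/100,000 = $4,794.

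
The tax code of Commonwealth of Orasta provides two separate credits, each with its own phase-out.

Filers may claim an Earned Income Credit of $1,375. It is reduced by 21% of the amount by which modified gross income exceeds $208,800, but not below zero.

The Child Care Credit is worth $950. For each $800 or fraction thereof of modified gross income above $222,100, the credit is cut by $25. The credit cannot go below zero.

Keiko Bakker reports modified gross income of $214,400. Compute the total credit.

$1,149

Earned Income Credit: 21% of the $5,600 excess over $208,800 is $1,176; credit = $1,375 − $1,176 = $199.
Child Care Credit: $214,400 is at or below the $222,100 threshold, so the full $950 applies.
Total: $199 + $950 = $1,149.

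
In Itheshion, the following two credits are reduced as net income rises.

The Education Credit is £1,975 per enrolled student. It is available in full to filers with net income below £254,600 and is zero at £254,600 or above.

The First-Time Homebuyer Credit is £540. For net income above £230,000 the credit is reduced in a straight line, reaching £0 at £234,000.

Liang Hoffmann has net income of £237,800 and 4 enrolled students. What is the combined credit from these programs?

Education Credit: base = 4 × £1,975 = £7,900. £237,800 is below the £254,600 cutoff, so the full £7,900 applies.
First-Time Homebuyer Credit: £237,800 is at or above £234,000, so the credit is £0.
Total: £7,900 + £0 = £7,900.

£7,900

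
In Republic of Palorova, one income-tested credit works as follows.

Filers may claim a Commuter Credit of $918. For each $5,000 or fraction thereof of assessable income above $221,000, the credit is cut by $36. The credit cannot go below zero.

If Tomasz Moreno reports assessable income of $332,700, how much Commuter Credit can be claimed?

Commuter Credit: income exceeds $221,000 by $111,700, which is 23 full-or-partial $5,000 increments; reduction = 23 × $36 = $828, leaving $90.

$90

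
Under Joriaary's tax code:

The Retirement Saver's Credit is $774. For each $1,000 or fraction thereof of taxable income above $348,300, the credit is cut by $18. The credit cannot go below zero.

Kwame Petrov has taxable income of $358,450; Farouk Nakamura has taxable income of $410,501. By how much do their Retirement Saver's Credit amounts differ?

$576

Kwame ($358,450): Retirement Saver's Credit: income exceeds $348,300 by $10,150, which is 11 full-or-partial $1,000 increments; reduction = 11 × $18 = $198, leaving $576.
Farouk ($410,501): Retirement Saver's Credit: income exceeds $348,300 by $62,201 → 63 increments × $18 = $1,134 ≥ base, so the credit is $0.
Difference: |$576 − $0| = $576.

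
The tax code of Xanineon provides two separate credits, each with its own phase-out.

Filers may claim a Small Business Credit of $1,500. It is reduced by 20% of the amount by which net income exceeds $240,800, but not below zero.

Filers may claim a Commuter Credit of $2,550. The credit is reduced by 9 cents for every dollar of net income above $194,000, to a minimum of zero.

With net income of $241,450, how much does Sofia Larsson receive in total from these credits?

$1,370

Small Business Credit: 20% of the $650 excess over $240,800 is $130; credit = $1,500 − $130 = $1,370.
Commuter Credit: 9% of the $47,450 excess over $194,000 is $4,270.50 ≥ base, so the credit is $0.
Total: $1,370 + $0 = $1,370.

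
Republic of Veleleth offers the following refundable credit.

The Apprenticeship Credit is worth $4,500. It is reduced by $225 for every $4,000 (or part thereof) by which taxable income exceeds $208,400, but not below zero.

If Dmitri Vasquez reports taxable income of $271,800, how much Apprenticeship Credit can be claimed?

$900

Apprenticeship Credit: income exceeds $208,400 by $63,400, which is 16 full-or-partial $4,000 increments; reduction = 16 × $225 = $3,600, leaving $900.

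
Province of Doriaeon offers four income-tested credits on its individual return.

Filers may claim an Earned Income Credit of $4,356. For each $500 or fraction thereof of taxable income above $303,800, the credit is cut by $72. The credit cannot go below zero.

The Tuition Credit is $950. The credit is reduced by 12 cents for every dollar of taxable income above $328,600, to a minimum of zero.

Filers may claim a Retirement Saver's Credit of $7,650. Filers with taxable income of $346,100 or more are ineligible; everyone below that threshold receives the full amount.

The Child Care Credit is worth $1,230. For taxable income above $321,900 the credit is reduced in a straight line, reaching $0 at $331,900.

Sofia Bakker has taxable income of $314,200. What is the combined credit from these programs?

$12,674

Earned Income Credit: income exceeds $303,800 by $10,400, which is 21 full-or-partial $500 increments; reduction = 21 × $72 = $1,512, leaving $2,844.
Tuition Credit: $314,200 is at or below the $328,600 threshold, so the full $950 applies.
Retirement Saver's Credit: $314,200 is below the $346,100 cutoff, so the full $7,650 applies.
Child Care Credit: $314,200 is at or below the $321,900 threshold, so the full $1,230 applies.
Total: $2,844 + $950 + $7,650 + $1,230 = $12,674.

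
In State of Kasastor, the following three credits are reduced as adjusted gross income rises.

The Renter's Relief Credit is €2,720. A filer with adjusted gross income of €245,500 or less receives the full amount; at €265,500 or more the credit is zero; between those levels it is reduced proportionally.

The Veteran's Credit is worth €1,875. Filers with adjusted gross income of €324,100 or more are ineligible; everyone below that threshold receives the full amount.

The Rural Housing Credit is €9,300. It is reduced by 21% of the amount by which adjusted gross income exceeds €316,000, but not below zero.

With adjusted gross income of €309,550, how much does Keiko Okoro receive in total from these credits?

Renter's Relief Credit: €309,550 is at or above €265,500, so the credit is €0.
Veteran's Credit: €309,550 is below the €324,100 cutoff, so the full €1,875 applies.
Rural Housing Credit: €309,550 is at or below the €316,000 threshold, so the full €9,300 applies.
Total: €0 + €1,875 + €9,300 = €11,175.

€11,175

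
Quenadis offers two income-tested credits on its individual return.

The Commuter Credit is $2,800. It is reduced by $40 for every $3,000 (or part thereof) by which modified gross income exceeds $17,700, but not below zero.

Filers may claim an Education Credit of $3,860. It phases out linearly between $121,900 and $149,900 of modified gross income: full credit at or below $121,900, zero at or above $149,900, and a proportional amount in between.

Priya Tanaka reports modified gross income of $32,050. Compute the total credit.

$6,460

Commuter Credit: income exceeds $17,700 by $14,350, which is 5 full-or-partial $3,000 increments; reduction = 5 × $40 = $200, leaving $2,600.
Education Credit: $32,050 is at or below the $121,900 threshold, so the full $3,860 applies.
Total: $2,600 + $3,860 = $6,460.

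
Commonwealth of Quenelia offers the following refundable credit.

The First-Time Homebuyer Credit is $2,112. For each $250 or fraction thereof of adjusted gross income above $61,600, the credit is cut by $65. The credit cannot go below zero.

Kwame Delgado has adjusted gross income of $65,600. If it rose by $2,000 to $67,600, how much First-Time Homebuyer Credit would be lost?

At $65,600 — income exceeds $61,600 by $4,000, which is 16 full-or-partial $250 increments; reduction = 16 × $65 = $1,040, leaving $1,072.
At $67,600 — income exceeds $61,600 by $6,000, which is 24 full-or-partial $250 increments; reduction = 24 × $65 = $1,560, leaving $552.
Lost: $1,072 − $552 = $520.

$520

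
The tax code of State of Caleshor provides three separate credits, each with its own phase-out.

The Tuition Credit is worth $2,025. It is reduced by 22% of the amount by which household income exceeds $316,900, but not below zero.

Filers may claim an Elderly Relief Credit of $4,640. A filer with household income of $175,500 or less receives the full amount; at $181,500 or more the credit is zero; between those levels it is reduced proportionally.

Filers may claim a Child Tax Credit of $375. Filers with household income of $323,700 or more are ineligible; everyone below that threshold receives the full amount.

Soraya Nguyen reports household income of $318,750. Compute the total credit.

$1,993

Tuition Credit: 22% of the $1,850 excess over $316,900 is $407; credit = $2,025 − $407 = $1,618.
Elderly Relief Credit: $318,750 is at or above $181,500, so the credit is $0.
Child Tax Credit: $318,750 is below the $323,700 cutoff, so the full $375 applies.
Total: $1,618 + $0 + $375 = $1,993.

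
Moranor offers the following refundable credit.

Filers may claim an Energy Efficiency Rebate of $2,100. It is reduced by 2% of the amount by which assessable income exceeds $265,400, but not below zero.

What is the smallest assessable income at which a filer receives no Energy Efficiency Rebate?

$370,400

The credit falls by 2% of each dollar above $265,400, so it reaches zero when the excess is $2,100 / 2% = $105,000: income = $265,400 + $105,000 = $370,400.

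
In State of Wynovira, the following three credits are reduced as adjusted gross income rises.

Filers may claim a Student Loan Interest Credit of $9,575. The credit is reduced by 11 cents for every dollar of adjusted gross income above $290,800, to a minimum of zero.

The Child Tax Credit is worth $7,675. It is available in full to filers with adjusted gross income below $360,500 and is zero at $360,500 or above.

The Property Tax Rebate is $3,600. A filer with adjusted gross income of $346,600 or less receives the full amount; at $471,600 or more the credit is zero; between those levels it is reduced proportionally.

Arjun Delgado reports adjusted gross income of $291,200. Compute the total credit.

Student Loan Interest Credit: 11% of the $400 excess over $290,800 is $44; credit = $9,575 − $44 = $9,531.
Child Tax Credit: $291,200 is below the $360,500 cutoff, so the full $7,675 applies.
Property Tax Rebate: $291,200 is at or below the $346,600 threshold, so the full $3,600 applies.
Total: $9,531 + $7,675 + $3,600 = $20,806.

$20,806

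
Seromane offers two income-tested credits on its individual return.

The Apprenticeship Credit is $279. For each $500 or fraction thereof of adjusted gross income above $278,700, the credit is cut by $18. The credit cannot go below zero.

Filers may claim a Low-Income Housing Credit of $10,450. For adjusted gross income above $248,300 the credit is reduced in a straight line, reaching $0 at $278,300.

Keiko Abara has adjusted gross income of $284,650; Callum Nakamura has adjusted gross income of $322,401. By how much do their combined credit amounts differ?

$63

Keiko ($284,650): Apprenticeship Credit: income exceeds $278,700 by $5,950, which is 12 full-or-partial $500 increments; reduction = 12 × $18 = $216, leaving $63. Low-Income Housing Credit: $284,650 is at or above $278,300, so the credit is $0. total $63 + $0 = $63
Callum ($322,401): Apprenticeship Credit: income exceeds $278,700 by $43,701 → 88 increments × $18 = $1,584 ≥ base, so the credit is $0. Low-Income Housing Credit: $322,401 is at or above $278,300, so the credit is $0. total $0 + $0 = $0
Difference: |$63 − $0| = $63.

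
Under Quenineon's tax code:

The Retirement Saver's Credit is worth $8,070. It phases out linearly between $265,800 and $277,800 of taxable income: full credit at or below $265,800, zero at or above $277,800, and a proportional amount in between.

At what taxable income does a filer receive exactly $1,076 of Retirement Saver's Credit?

$276,200

$1,076 is 1,076/8,070 of the full $8,070, so 6,994/8,070 of the $12,000 range has been used: income = $265,800 + $12,000 × 6,994/8,070 = $276,200.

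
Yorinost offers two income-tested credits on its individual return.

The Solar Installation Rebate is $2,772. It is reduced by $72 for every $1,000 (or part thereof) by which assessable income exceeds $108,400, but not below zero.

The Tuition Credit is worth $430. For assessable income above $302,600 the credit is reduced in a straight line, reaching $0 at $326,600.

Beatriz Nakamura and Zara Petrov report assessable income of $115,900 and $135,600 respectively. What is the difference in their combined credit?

$1,440

Beatriz ($115,900): Solar Installation Rebate: income exceeds $108,400 by $7,500, which is 8 full-or-partial $1,000 increments; reduction = 8 × $72 = $576, leaving $2,196. Tuition Credit: $115,900 is at or below the $302,600 threshold, so the full $430 applies. total $2,196 + $430 = $2,626
Zara ($135,600): Solar Installation Rebate: income exceeds $108,400 by $27,200, which is 28 full-or-partial $1,000 increments; reduction = 28 × $72 = $2,016, leaving $756. Tuition Credit: $135,600 is at or below the $302,600 threshold, so the full $430 applies. total $756 + $430 = $1,186
Difference: |$2,626 − $1,186| = $1,440.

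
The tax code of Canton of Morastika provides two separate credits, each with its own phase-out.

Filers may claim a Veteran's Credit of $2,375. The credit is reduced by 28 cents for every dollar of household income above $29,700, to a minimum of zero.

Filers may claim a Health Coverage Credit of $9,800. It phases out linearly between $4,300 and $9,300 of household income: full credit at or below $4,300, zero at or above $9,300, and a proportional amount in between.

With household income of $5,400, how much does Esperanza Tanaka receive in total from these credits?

Veteran's Credit: $5,400 is at or below the $29,700 threshold, so the full $2,375 applies.
Health Coverage Credit: $5,400 is $1,100 into a $5,000 phase-out range, leaving 3,900/5,000 of the credit: $9,800 × 3,900/5,000 = $7,644.
Total: $2,375 + $7,644 = $10,019.

$10,019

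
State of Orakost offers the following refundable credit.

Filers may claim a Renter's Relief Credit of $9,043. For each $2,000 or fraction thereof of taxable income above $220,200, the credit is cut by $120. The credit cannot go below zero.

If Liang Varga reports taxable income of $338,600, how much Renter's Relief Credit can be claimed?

Renter's Relief Credit: income exceeds $220,200 by $118,400, which is 60 full-or-partial $2,000 increments; reduction = 60 × $120 = $7,200, leaving $1,843.

$1,843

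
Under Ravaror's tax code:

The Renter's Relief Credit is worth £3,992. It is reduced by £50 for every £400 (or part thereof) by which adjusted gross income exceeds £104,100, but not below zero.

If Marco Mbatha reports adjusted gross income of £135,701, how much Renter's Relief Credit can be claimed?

Renter's Relief Credit: income exceeds £104,100 by £31,601 → 80 increments × £50 = £4,000 ≥ base, so the credit is £0.

£0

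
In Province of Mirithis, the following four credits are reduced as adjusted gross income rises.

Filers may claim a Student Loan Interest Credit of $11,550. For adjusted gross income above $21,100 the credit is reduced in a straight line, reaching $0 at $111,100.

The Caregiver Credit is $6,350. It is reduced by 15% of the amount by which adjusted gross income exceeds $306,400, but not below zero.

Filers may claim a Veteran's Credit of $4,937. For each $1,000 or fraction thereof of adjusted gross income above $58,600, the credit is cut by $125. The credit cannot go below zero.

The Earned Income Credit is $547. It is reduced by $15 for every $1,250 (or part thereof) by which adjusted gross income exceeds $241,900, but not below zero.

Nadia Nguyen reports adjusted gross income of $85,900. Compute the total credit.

$11,568

Student Loan Interest Credit: $85,900 is $64,800 into a $90,000 phase-out range, leaving 25,200/90,000 of the credit: $11,550 × 25,200/90,000 = $3,234.
Caregiver Credit: $85,900 is at or below the $306,400 threshold, so the full $6,350 applies.
Veteran's Credit: income exceeds $58,600 by $27,300, which is 28 full-or-partial $1,000 increments; reduction = 28 × $125 = $3,500, leaving $1,437.
Earned Income Credit: $85,900 is at or below the $241,900 threshold, so the full $547 applies.
Total: $3,234 + $6,350 + $1,437 + $547 = $11,568.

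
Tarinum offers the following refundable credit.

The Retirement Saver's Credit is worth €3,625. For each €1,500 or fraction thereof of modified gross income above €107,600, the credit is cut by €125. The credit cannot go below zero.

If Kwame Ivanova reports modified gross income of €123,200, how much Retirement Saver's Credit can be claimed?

Retirement Saver's Credit: income exceeds €107,600 by €15,600, which is 11 full-or-partial €1,500 increments; reduction = 11 × €125 = €1,375, leaving €2,250.

€2,250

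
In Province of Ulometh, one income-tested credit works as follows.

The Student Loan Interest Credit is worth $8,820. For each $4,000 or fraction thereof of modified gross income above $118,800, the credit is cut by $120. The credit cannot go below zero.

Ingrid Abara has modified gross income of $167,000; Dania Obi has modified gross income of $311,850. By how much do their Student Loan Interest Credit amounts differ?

Ingrid ($167,000): Student Loan Interest Credit: income exceeds $118,800 by $48,200, which is 13 full-or-partial $4,000 increments; reduction = 13 × $120 = $1,560, leaving $7,260.
Dania ($311,850): Student Loan Interest Credit: income exceeds $118,800 by $193,050, which is 49 full-or-partial $4,000 increments; reduction = 49 × $120 = $5,880, leaving $2,940.
Difference: |$7,260 − $2,940| = $4,320.

$4,320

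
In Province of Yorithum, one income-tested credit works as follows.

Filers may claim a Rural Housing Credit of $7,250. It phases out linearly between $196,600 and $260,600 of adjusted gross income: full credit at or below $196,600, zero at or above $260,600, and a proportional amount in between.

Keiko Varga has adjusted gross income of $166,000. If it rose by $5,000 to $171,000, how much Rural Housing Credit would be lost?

At $166,000 — $166,000 is at or below the $196,600 threshold, so the full $7,250 applies.
At $171,000 — $171,000 is at or below the $196,600 threshold, so the full $7,250 applies.
Lost: $7,250 − $7,250 = $0.

$0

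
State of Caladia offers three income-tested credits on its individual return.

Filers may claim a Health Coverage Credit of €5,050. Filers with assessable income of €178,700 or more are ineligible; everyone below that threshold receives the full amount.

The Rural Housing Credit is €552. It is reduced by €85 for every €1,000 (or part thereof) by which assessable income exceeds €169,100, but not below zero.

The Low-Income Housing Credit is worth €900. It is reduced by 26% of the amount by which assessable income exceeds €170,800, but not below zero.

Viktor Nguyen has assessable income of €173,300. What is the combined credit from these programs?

€5,427

Health Coverage Credit: €173,300 is below the €178,700 cutoff, so the full €5,050 applies.
Rural Housing Credit: income exceeds €169,100 by €4,200, which is 5 full-or-partial €1,000 increments; reduction = 5 × €85 = €425, leaving €127.
Low-Income Housing Credit: 26% of the €2,500 excess over €170,800 is €650; credit = €900 − €650 = €250.
Total: €5,050 + €127 + €250 = €5,427.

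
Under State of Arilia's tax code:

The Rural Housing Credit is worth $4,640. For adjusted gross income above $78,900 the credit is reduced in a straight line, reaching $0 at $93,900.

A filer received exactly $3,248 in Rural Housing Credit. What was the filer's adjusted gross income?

$3,248 is 3,248/4,640 of the full $4,640, so 1,392/4,640 of the $15,000 range has been used: income = $78,900 + $15,000 × 1,392/4,640 = $83,400.

$83,400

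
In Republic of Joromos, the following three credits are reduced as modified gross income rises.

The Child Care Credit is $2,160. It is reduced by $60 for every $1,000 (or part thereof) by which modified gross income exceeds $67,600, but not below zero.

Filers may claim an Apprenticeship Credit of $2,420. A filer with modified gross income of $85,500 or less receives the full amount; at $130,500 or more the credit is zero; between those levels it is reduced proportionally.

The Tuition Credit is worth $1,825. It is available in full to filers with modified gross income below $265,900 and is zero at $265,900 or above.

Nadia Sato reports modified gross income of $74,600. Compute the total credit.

Child Care Credit: income exceeds $67,600 by $7,000, which is 7 full-or-partial $1,000 increments; reduction = 7 × $60 = $420, leaving $1,740.
Apprenticeship Credit: $74,600 is at or below the $85,500 threshold, so the full $2,420 applies.
Tuition Credit: $74,600 is below the $265,900 cutoff, so the full $1,825 applies.
Total: $1,740 + $2,420 + $1,825 = $5,985.

$5,985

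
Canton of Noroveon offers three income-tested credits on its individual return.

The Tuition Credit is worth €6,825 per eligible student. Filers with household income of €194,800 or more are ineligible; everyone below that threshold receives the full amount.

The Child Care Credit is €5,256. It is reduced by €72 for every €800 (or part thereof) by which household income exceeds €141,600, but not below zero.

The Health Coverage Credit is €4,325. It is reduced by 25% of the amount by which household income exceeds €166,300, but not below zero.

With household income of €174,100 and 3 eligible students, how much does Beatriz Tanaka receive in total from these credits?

€25,154

Tuition Credit: base = 3 × €6,825 = €20,475. €174,100 is below the €194,800 cutoff, so the full €20,475 applies.
Child Care Credit: income exceeds €141,600 by €32,500, which is 41 full-or-partial €800 increments; reduction = 41 × €72 = €2,952, leaving €2,304.
Health Coverage Credit: 25% of the €7,800 excess over €166,300 is €1,950; credit = €4,325 − €1,950 = €2,375.
Total: €20,475 + €2,304 + €2,375 = €25,154.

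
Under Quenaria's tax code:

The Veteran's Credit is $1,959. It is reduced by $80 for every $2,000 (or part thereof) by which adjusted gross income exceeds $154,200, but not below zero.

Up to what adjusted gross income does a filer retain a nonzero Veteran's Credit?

$202,200

After 24 increments the reduction is 24 × $80 = $1,920, leaving $39; one more increment wipes it out. Increment 24 ends at excess 24 × $2,000 = $48,000, so the highest qualifying income is $154,200 + $48,000 = $202,200.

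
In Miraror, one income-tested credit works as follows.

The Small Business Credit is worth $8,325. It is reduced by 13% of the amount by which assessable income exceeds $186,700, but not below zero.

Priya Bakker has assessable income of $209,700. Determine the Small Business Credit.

Small Business Credit: 13% of the $23,000 excess over $186,700 is $2,990; credit = $8,325 − $2,990 = $5,335.

$5,335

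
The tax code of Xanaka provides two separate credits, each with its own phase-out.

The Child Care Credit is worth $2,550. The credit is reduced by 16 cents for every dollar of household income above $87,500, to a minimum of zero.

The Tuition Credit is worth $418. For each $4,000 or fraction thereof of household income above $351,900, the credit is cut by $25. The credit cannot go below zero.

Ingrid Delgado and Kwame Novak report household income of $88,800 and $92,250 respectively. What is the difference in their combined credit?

Ingrid ($88,800): Child Care Credit: 16% of the $1,300 excess over $87,500 is $208; credit = $2,550 − $208 = $2,342. Tuition Credit: $88,800 is at or below the $351,900 threshold, so the full $418 applies. total $2,342 + $418 = $2,760
Kwame ($92,250): Child Care Credit: 16% of the $4,750 excess over $87,500 is $760; credit = $2,550 − $760 = $1,790. Tuition Credit: $92,250 is at or below the $351,900 threshold, so the full $418 applies. total $1,790 + $418 = $2,208
Difference: |$2,760 − $2,208| = $552.

$552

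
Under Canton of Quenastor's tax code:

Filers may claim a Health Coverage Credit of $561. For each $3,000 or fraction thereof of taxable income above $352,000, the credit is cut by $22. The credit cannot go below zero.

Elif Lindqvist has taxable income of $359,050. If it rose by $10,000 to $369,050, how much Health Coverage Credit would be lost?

At $359,050 — income exceeds $352,000 by $7,050, which is 3 full-or-partial $3,000 increments; reduction = 3 × $22 = $66, leaving $495.
At $369,050 — income exceeds $352,000 by $17,050, which is 6 full-or-partial $3,000 increments; reduction = 6 × $22 = $132, leaving $429.
Lost: $495 − $429 = $66.

$66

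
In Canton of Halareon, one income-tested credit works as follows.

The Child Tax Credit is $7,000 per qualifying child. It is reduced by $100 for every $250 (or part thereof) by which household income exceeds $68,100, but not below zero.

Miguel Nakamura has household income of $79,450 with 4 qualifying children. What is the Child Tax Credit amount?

$23,400

Child Tax Credit: base = 4 × $7,000 = $28,000. income exceeds $68,100 by $11,350, which is 46 full-or-partial $250 increments; reduction = 46 × $100 = $4,600, leaving $23,400.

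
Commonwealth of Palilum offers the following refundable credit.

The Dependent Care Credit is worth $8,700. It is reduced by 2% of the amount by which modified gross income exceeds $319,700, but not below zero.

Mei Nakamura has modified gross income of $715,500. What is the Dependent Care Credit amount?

$784

Dependent Care Credit: 2% of the $395,800 excess over $319,700 is $7,916; credit = $8,700 − $7,916 = $784.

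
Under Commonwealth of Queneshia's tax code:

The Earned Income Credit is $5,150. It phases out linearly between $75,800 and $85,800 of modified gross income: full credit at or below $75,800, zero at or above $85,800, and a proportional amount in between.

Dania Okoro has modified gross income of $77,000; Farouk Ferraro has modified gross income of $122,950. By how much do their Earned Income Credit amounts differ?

$4,532

Dania ($77,000): Earned Income Credit: $77,000 is $1,200 into a $10,000 phase-out range, leaving 8,800/10,000 of the credit: $5,150 × 8,800/10,000 = $4,532.
Farouk ($122,950): Earned Income Credit: $122,950 is at or above $85,800, so the credit is $0.
Difference: |$4,532 − $0| = $4,532.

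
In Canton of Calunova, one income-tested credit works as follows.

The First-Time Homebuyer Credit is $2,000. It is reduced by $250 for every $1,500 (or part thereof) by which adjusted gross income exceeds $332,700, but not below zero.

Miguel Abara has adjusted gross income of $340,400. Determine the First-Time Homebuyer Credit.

First-Time Homebuyer Credit: income exceeds $332,700 by $7,700, which is 6 full-or-partial $1,500 increments; reduction = 6 × $250 = $1,500, leaving $500.

$500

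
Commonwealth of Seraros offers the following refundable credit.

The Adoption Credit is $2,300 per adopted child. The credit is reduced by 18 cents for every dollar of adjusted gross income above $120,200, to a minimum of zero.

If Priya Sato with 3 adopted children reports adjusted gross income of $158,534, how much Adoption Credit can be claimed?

Adoption Credit: base = 3 × $2,300 = $6,900. 18% of the $38,334 excess over $120,200 is $6,900.12 ≥ base, so the credit is $0.

$0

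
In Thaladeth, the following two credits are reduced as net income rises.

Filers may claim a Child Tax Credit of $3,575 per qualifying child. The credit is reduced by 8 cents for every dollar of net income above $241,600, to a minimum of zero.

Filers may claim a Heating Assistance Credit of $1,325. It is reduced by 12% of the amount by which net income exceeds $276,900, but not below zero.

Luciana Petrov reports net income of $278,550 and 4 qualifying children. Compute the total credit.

$12,471

Child Tax Credit: base = 4 × $3,575 = $14,300. 8% of the $36,950 excess over $241,600 is $2,956; credit = $14,300 − $2,956 = $11,344.
Heating Assistance Credit: 12% of the $1,650 excess over $276,900 is $198; credit = $1,325 − $198 = $1,127.
Total: $11,344 + $1,127 = $12,471.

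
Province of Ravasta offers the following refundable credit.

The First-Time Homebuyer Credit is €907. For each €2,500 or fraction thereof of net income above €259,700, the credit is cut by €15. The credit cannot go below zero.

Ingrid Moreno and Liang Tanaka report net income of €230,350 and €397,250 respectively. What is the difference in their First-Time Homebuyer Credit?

€840

Ingrid (€230,350): First-Time Homebuyer Credit: €230,350 is at or below the €259,700 threshold, so the full €907 applies.
Liang (€397,250): First-Time Homebuyer Credit: income exceeds €259,700 by €137,550, which is 56 full-or-partial €2,500 increments; reduction = 56 × €15 = €840, leaving €67.
Difference: |€907 − €67| = €840.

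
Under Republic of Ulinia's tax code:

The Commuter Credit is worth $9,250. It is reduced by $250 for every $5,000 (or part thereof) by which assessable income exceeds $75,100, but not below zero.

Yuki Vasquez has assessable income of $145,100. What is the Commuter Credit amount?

$5,750

Commuter Credit: income exceeds $75,100 by $70,000, which is 14 full-or-partial $5,000 increments; reduction = 14 × $250 = $3,500, leaving $5,750.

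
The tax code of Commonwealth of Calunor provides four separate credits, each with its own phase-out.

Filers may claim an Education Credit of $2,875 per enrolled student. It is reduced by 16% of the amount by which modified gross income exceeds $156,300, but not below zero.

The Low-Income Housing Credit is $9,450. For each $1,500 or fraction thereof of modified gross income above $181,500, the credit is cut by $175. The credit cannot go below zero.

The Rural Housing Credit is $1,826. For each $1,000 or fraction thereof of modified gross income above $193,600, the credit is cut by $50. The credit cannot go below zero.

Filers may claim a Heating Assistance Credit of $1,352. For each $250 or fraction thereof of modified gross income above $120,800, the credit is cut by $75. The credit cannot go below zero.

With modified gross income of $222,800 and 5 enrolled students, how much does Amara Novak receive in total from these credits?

$8,611

Education Credit: base = 5 × $2,875 = $14,375. 16% of the $66,500 excess over $156,300 is $10,640; credit = $14,375 − $10,640 = $3,735.
Low-Income Housing Credit: income exceeds $181,500 by $41,300, which is 28 full-or-partial $1,500 increments; reduction = 28 × $175 = $4,900, leaving $4,550.
Rural Housing Credit: income exceeds $193,600 by $29,200, which is 30 full-or-partial $1,000 increments; reduction = 30 × $50 = $1,500, leaving $326.
Heating Assistance Credit: income exceeds $120,800 by $102,000 → 408 increments × $75 = $30,600 ≥ base, so the credit is $0.
Total: $3,735 + $4,550 + $326 + $0 = $8,611.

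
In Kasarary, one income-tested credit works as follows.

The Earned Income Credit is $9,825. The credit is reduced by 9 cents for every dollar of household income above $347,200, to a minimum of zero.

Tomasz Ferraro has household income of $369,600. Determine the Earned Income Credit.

Earned Income Credit: 9% of the $22,400 excess over $347,200 is $2,016; credit = $9,825 − $2,016 = $7,809.

$7,809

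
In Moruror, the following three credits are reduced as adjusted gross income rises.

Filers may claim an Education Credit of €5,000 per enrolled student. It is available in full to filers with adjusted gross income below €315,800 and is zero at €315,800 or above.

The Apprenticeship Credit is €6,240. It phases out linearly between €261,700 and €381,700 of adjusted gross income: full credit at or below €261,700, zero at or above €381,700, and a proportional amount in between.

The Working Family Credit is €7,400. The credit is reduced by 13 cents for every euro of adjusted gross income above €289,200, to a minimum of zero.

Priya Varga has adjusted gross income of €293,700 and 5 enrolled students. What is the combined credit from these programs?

Education Credit: base = 5 × €5,000 = €25,000. €293,700 is below the €315,800 cutoff, so the full €25,000 applies.
Apprenticeship Credit: €293,700 is €32,000 into a €120,000 phase-out range, leaving 88,000/120,000 of the credit: €6,240 × 88,000/120,000 = €4,576.
Working Family Credit: 13% of the €4,500 excess over €289,200 is €585; credit = €7,400 − €585 = €6,815.
Total: €25,000 + €4,576 + €6,815 = €36,391.

€36,391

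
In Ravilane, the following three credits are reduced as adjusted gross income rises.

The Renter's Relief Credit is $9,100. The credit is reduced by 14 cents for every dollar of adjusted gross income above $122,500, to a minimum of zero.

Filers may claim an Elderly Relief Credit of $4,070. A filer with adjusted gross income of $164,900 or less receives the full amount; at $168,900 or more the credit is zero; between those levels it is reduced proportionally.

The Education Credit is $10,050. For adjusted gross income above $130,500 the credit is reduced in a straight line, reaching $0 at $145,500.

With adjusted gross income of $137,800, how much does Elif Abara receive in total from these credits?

Renter's Relief Credit: 14% of the $15,300 excess over $122,500 is $2,142; credit = $9,100 − $2,142 = $6,958.
Elderly Relief Credit: $137,800 is at or below the $164,900 threshold, so the full $4,070 applies.
Education Credit: $137,800 is $7,300 into a $15,000 phase-out range, leaving 7,700/15,000 of the credit: $10,050 × 7,700/15,000 = $5,159.
Total: $6,958 + $4,070 + $5,159 = $16,187.

$16,187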